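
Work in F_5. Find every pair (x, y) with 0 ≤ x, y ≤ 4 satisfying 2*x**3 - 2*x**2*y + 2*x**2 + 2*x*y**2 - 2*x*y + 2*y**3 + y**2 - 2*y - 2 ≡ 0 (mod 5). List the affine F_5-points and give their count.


Affine F_5-points: {(0, 3), (1, 3), (2, 1), (2, 2), (3, 0)}; count = 5.

For each of the 25 pairs (x, y) ∈ F_5², evaluate f(x, y) mod 5. Record the zeros.
  x = 0: [0↦3, 1↦4, 2↦4, 3↦0, 4↦4]  zeros at y ∈ {3}
  x = 1: [0↦2, 1↦1, 2↦3, 3↦0, 4↦4]  zeros at y ∈ {3}
  x = 2: [0↦2, 1↦0, 2↦0, 3↦4, 4↦4]  zeros at y ∈ {1, 2}
  x = 3: [0↦0, 1↦3, 2↦2, 3↦4, 4↦1]  zeros at y ∈ {0}
  x = 4: [0↦3, 1↦2, 2↦1, 3↦2, 4↦2]  zeros at y ∈ ∅
Collecting zeros: affine points = {(0, 3), (1, 3), (2, 1), (2, 2), (3, 0)}.
Total count |C(F_5)_aff| = 5.


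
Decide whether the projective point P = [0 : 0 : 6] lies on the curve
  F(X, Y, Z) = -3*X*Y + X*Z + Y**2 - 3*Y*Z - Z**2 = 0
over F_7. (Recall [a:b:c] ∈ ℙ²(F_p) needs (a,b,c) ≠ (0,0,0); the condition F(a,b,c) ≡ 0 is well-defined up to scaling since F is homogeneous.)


F(0,0,6) ≡ 6 (mod 7); P is NOT on the curve.

Evaluate F(0, 0, 6) term-by-term (mod 7).
  -3*X*Y ↦ -3·0·0·1 = 0
  X*Z ↦ 1·0·1·6 = 0
  Y**2 ↦ 1·1·0·1 = 0
  -3*Y*Z ↦ -3·1·0·6 = 0
  -Z**2 ↦ -1·1·1·36 = -36
Sum: F(0, 0, 6) = (0) + (0) + (0) + (0) + (-36) = -36.
Reducing mod 7: -36 ≡ 6 (mod 7).
Since F(a, b, c) ≡ 6 ≠ 0 (mod 7), P does NOT lie on the curve.


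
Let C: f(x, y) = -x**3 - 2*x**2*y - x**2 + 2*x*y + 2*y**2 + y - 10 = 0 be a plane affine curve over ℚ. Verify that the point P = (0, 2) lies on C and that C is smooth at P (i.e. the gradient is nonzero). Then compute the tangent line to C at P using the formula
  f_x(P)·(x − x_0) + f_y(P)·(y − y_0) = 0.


Tangent line at P: 4*x + 9*y - 18 = 0.

Step 1: f(0, 2) = 0, so P lies on C.
Step 2: partial derivatives
  f_x(x, y) = -3*x**2 - 4*x*y - 2*x + 2*y, f_y(x, y) = -2*x**2 + 2*x + 4*y + 1.
  f_x(P) = 4, f_y(P) = 9 (gradient nonzero, so P is smooth).
Step 3: tangent line at P: 4·(x − 0) + 9·(y − 2) = 0.
Expanding: 4*x + 9*y - 18 = 0.


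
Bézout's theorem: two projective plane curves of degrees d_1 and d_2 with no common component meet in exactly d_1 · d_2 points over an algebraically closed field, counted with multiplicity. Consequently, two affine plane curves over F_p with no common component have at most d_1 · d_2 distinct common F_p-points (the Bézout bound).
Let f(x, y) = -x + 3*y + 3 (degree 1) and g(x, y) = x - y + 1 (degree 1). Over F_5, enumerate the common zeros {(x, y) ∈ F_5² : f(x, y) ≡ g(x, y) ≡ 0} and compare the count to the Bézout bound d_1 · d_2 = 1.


Common zeros: {(2, 3)}; count = 1; Bézout bound = 1.

deg(f) = 1, deg(g) = 1, so Bézout bound = 1.
Scan x ∈ F_5. For each x, list the y ∈ F_5 with f(x, y) ≡ 0 and those with g(x, y) ≡ 0 (mod 5); the common zeros in that column are the intersection.
  x = 0: f ≡ 0 at y ∈ {4}; g ≡ 0 at y ∈ {1}; common: ∅.
  x = 1: f ≡ 0 at y ∈ {1}; g ≡ 0 at y ∈ {2}; common: ∅.
  x = 2: f ≡ 0 at y ∈ {3}; g ≡ 0 at y ∈ {3}; common: {3}.
  x = 3: f ≡ 0 at y ∈ {0}; g ≡ 0 at y ∈ {4}; common: ∅.
  x = 4: f ≡ 0 at y ∈ {2}; g ≡ 0 at y ∈ {0}; common: ∅.
Collecting: common zeros = {(2, 3)}, so the count is 1.
Comparison with the Bézout bound: 1 ≤ 1 = deg(f)·deg(g), as expected for curves with no common component (the bound is attained).


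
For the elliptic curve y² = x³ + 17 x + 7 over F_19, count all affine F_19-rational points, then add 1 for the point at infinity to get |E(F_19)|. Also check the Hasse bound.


Affine points = {(0, 8), (0, 11), (1, 5), (1, 14), (2, 7), (2, 12), (3, 3), (3, 16), (4, 5), (4, 14), (8, 3), (8, 16), (11, 9), (11, 10), (12, 1), (12, 18), (14, 5), (14, 14), (16, 9), (16, 10)}; affine count = 20; |E(F_19)| = 21.

Discriminant check: Δ ∝ 4a³ + 27b² = 4·17³ + 27·7² = 4·4913 + 27·49 ≡ 18 (mod 19). Nonzero ⇒ E is nonsingular.
For each x ∈ F_19, compute rhs = x³ + 17·x + 7 mod 19, then count y ∈ F_19 with y² ≡ rhs.
  x = 0: rhs = 7, matching y values: 8, 11 (2 points).
  x = 1: rhs = 6, matching y values: 5, 14 (2 points).
  x = 2: rhs = 11, matching y values: 7, 12 (2 points).
  x = 3: rhs = 9, matching y values: 3, 16 (2 points).
  x = 4: rhs = 6, matching y values: 5, 14 (2 points).
  x = 5: rhs = 8, matching y values: none (0 points).
  x = 6: rhs = 2, matching y values: none (0 points).
  x = 7: rhs = 13, matching y values: none (0 points).
  x = 8: rhs = 9, matching y values: 3, 16 (2 points).
  x = 9: rhs = 15, matching y values: none (0 points).
  x = 10: rhs = 18, matching y values: none (0 points).
  x = 11: rhs = 5, matching y values: 9, 10 (2 points).
  x = 12: rhs = 1, matching y values: 1, 18 (2 points).
  x = 13: rhs = 12, matching y values: none (0 points).
  x = 14: rhs = 6, matching y values: 5, 14 (2 points).
  x = 15: rhs = 8, matching y values: none (0 points).
  x = 16: rhs = 5, matching y values: 9, 10 (2 points).
  x = 17: rhs = 3, matching y values: none (0 points).
  x = 18: rhs = 8, matching y values: none (0 points).
Total affine count: 20.
Full point count |E(F_19)| = 20 + 1 = 21.
Hasse bound: |21 − (19+1)| = |1| = 1 ≤ 2√19 ≈ 8.7178 ✓.


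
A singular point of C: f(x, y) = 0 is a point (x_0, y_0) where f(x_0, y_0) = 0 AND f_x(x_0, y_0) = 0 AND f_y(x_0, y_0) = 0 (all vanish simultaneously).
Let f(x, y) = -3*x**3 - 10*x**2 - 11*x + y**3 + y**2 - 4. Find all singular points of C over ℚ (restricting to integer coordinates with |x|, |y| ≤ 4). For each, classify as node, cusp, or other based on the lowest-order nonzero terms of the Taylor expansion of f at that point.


Singular points: {(-1, 0)}; classification: node.

Compute partial derivatives:
  f_x = -9*x**2 - 20*x - 11.
  f_y = 3*y**2 + 2*y.
Scan x_0 ∈ {−4, ..., 4}. For each x_0, f_y(x_0, y) is a polynomial in y; find its integer roots y ∈ {−4, ..., 4}, then test f_x and f at those candidates.
  x = -4: f_y(-4, y) = 3*y**2 + 2*y; vanishes at y ∈ {0}. (-4, 0): f_x = -75 ≠ 0.
  x = -3: f_y(-3, y) = 3*y**2 + 2*y; vanishes at y ∈ {0}. (-3, 0): f_x = -32 ≠ 0.
  x = -2: f_y(-2, y) = 3*y**2 + 2*y; vanishes at y ∈ {0}. (-2, 0): f_x = -7 ≠ 0.
  x = -1: f_y(-1, y) = 3*y**2 + 2*y; vanishes at y ∈ {0}. (-1, 0): f_x = 0, f = 0 — SINGULAR.
  x = 0: f_y(0, y) = 3*y**2 + 2*y; vanishes at y ∈ {0}. (0, 0): f_x = -11 ≠ 0.
  x = 1: f_y(1, y) = 3*y**2 + 2*y; vanishes at y ∈ {0}. (1, 0): f_x = -40 ≠ 0.
  x = 2: f_y(2, y) = 3*y**2 + 2*y; vanishes at y ∈ {0}. (2, 0): f_x = -87 ≠ 0.
  x = 3: f_y(3, y) = 3*y**2 + 2*y; vanishes at y ∈ {0}. (3, 0): f_x = -152 ≠ 0.
  x = 4: f_y(4, y) = 3*y**2 + 2*y; vanishes at y ∈ {0}. (4, 0): f_x = -235 ≠ 0.
Only singular point on the grid: (-1, 0).
Classify: substitute x = -1 + u, y = 0 + v and expand: f = -3*u**3 - u**2 + v**3 + v**2.
No constant or linear terms (consistent with a singular point). Quadratic part: -u**2 + v**2. Cubic part: -3*u**3 + v**3.
The quadratic part v**2 - u**2 = (v − u)(v + u) splits into two distinct linear factors, so there are two distinct tangent lines y − 0 = ±(x − -1) — this is a node (ordinary double point).
Classification: node.


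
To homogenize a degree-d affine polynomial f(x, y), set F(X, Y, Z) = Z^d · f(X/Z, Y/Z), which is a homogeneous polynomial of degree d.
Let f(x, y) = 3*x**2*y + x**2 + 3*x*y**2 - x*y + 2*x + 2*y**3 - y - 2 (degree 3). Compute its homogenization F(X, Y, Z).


F(X, Y, Z) = 3*X**2*Y + X**2*Z + 3*X*Y**2 - X*Y*Z + 2*X*Z**2 + 2*Y**3 - Y*Z**2 - 2*Z**3

deg(f) = 3.
Substitute x = X/Z, y = Y/Z into f, then multiply by Z^3.
  monomial 3·x^2·y^1 ↦ 3·X^2·Y^1·Z^0.
  monomial 1·x^2·y^0 ↦ 1·X^2·Y^0·Z^1.
  monomial 3·x^1·y^2 ↦ 3·X^1·Y^2·Z^0.
  monomial -1·x^1·y^1 ↦ -1·X^1·Y^1·Z^1.
  monomial 2·x^1·y^0 ↦ 2·X^1·Y^0·Z^2.
  monomial 2·x^0·y^3 ↦ 2·X^0·Y^3·Z^0.
  monomial -1·x^0·y^1 ↦ -1·X^0·Y^1·Z^2.
  monomial -2·x^0·y^0 ↦ -2·X^0·Y^0·Z^3.
Collecting: F(X, Y, Z) = 3*X**2*Y + X**2*Z + 3*X*Y**2 - X*Y*Z + 2*X*Z**2 + 2*Y**3 - Y*Z**2 - 2*Z**3.


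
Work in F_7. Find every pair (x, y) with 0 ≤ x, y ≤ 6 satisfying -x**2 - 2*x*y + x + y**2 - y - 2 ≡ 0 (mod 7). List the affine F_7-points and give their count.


Affine F_7-points: {(0, 2), (0, 6), (3, 1), (3, 6), (4, 0), (4, 2)}; count = 6.

For each of the 49 pairs (x, y) ∈ F_7², evaluate f(x, y) mod 7. Record the zeros.
  x = 0: [0↦5, 1↦5, 2↦0, 3↦4, 4↦3, 5↦4, 6↦0]  zeros at y ∈ {2, 6}
  x = 1: [0↦5, 1↦3, 2↦3, 3↦5, 4↦2, 5↦1, 6↦2]  zeros at y ∈ ∅
  x = 2: [0↦3, 1↦6, 2↦4, 3↦4, 4↦6, 5↦3, 6↦2]  zeros at y ∈ ∅
  x = 3: [0↦6, 1↦0, 2↦3, 3↦1, 4↦1, 5↦3, 6↦0]  zeros at y ∈ {1, 6}
  x = 4: [0↦0, 1↦6, 2↦0, 3↦3, 4↦1, 5↦1, 6↦3]  zeros at y ∈ {0, 2}
  x = 5: [0↦6, 1↦3, 2↦2, 3↦3, 4↦6, 5↦4, 6↦4]  zeros at y ∈ ∅
  x = 6: [0↦3, 1↦5, 2↦2, 3↦1, 4↦2, 5↦5, 6↦3]  zeros at y ∈ ∅
Collecting zeros: affine points = {(0, 2), (0, 6), (3, 1), (3, 6), (4, 0), (4, 2)}.
Total count |C(F_7)_aff| = 6.


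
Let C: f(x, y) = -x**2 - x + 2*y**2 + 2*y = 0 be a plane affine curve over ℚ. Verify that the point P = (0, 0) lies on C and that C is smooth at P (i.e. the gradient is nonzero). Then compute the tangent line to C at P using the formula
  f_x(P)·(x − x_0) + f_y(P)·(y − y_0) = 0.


Tangent line at P: -x + 2*y = 0.

Step 1: f(0, 0) = 0, so P lies on C.
Step 2: partial derivatives
  f_x(x, y) = -2*x - 1, f_y(x, y) = 4*y + 2.
  f_x(P) = -1, f_y(P) = 2 (gradient nonzero, so P is smooth).
Step 3: tangent line at P: -1·(x − 0) + 2·(y − 0) = 0.
Expanding: -x + 2*y = 0.


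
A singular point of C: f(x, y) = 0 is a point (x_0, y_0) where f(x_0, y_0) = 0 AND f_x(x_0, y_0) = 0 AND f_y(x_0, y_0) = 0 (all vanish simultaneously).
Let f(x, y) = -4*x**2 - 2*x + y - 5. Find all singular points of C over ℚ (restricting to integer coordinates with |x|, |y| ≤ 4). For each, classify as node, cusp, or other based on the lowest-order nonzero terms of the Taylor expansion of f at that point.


No singular points in the scanned grid; C is smooth there.

Compute partial derivatives:
  f_x = -8*x - 2.
  f_y = 1.
f_y = 1 is a nonzero constant, so f_y never vanishes: no point (x, y) can satisfy f = f_x = f_y = 0. In particular no (x, y) ∈ {−4, ..., 4}² is singular; the curve is smooth.


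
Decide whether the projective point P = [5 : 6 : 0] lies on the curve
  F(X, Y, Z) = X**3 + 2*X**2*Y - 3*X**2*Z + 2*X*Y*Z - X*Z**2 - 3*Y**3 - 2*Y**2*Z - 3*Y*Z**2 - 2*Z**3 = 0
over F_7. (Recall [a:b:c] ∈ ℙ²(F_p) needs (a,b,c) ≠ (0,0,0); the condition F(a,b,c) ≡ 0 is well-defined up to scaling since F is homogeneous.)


F(5,6,0) ≡ 1 (mod 7); P is NOT on the curve.

Evaluate F(5, 6, 0) term-by-term (mod 7).
  X**3 ↦ 1·125·1·1 = 125
  2*X**2*Y ↦ 2·25·6·1 = 300
  -3*X**2*Z ↦ -3·25·1·0 = 0
  2*X*Y*Z ↦ 2·5·6·0 = 0
  -X*Z**2 ↦ -1·5·1·0 = 0
  -3*Y**3 ↦ -3·1·216·1 = -648
  -2*Y**2*Z ↦ -2·1·36·0 = 0
  -3*Y*Z**2 ↦ -3·1·6·0 = 0
  -2*Z**3 ↦ -2·1·1·0 = 0
Sum: F(5, 6, 0) = (125) + (300) + (0) + (0) + (0) + (-648) + (0) + (0) + (0) = -223.
Reducing mod 7: -223 ≡ 1 (mod 7).
Since F(a, b, c) ≡ 1 ≠ 0 (mod 7), P does NOT lie on the curve.


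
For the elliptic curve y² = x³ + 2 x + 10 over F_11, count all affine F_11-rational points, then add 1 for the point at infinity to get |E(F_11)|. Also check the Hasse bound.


Affine points = {(2, 0), (4, 4), (4, 7), (7, 2), (7, 9), (9, 3), (9, 8)}; affine count = 7; |E(F_11)| = 8.

Discriminant check: Δ ∝ 4a³ + 27b² = 4·2³ + 27·10² = 4·8 + 27·100 ≡ 4 (mod 11). Nonzero ⇒ E is nonsingular.
For each x ∈ F_11, compute rhs = x³ + 2·x + 10 mod 11, then count y ∈ F_11 with y² ≡ rhs.
  x = 0: rhs = 10, matching y values: none (0 points).
  x = 1: rhs = 2, matching y values: none (0 points).
  x = 2: rhs = 0, matching y values: 0 (1 points).
  x = 3: rhs = 10, matching y values: none (0 points).
  x = 4: rhs = 5, matching y values: 4, 7 (2 points).
  x = 5: rhs = 2, matching y values: none (0 points).
  x = 6: rhs = 7, matching y values: none (0 points).
  x = 7: rhs = 4, matching y values: 2, 9 (2 points).
  x = 8: rhs = 10, matching y values: none (0 points).
  x = 9: rhs = 9, matching y values: 3, 8 (2 points).
  x = 10: rhs = 7, matching y values: none (0 points).
Total affine count: 7.
Full point count |E(F_11)| = 7 + 1 = 8.
Hasse bound: |8 − (11+1)| = |-4| = 4 ≤ 2√11 ≈ 6.6332 ✓.


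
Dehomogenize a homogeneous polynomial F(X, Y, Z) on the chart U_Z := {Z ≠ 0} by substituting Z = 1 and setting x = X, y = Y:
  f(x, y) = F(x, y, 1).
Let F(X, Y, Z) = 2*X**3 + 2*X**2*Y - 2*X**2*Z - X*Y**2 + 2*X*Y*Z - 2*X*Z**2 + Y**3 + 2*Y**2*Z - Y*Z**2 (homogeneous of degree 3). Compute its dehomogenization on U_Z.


f(x, y) = 2*x**3 + 2*x**2*y - 2*x**2 - x*y**2 + 2*x*y - 2*x + y**3 + 2*y**2 - y

On U_Z we set Z = 1. Each monomial c·X^i·Y^j·Z^k in F becomes c·x^i·y^j·1^k = c·x^i·y^j.
Substituting Z = 1: F(X, Y, 1) = 2*x**3 + 2*x**2*y - 2*x**2 - x*y**2 + 2*x*y - 2*x + y**3 + 2*y**2 - y.
Note: deg(f) ≤ deg(F) = 3; strict inequality happens when F is divisible by Z (lost terms).


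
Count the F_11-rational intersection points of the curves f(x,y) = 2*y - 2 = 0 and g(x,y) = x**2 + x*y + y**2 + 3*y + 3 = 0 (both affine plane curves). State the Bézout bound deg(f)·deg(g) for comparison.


Common zeros: ∅; count = 0; Bézout bound = 2.

deg(f) = 1, deg(g) = 2, so Bézout bound = 2.
Scan x ∈ F_11. For each x, list the y ∈ F_11 with f(x, y) ≡ 0 and those with g(x, y) ≡ 0 (mod 11); the common zeros in that column are the intersection.
  x = 0: f ≡ 0 at y ∈ {1}; g ≡ 0 at y ∈ ∅; common: ∅.
  x = 1: f ≡ 0 at y ∈ {1}; g ≡ 0 at y ∈ {9}; common: ∅.
  x = 2: f ≡ 0 at y ∈ {1}; g ≡ 0 at y ∈ ∅; common: ∅.
  x = 3: f ≡ 0 at y ∈ {1}; g ≡ 0 at y ∈ ∅; common: ∅.
  x = 4: f ≡ 0 at y ∈ {1}; g ≡ 0 at y ∈ ∅; common: ∅.
  x = 5: f ≡ 0 at y ∈ {1}; g ≡ 0 at y ∈ ∅; common: ∅.
  x = 6: f ≡ 0 at y ∈ {1}; g ≡ 0 at y ∈ ∅; common: ∅.
  x = 7: f ≡ 0 at y ∈ {1}; g ≡ 0 at y ∈ ∅; common: ∅.
  x = 8: f ≡ 0 at y ∈ {1}; g ≡ 0 at y ∈ ∅; common: ∅.
  x = 9: f ≡ 0 at y ∈ {1}; g ≡ 0 at y ∈ ∅; common: ∅.
  x = 10: f ≡ 0 at y ∈ {1}; g ≡ 0 at y ∈ ∅; common: ∅.
Collecting: common zeros = ∅, so the count is 0.
Comparison with the Bézout bound: 0 ≤ 2 = deg(f)·deg(g), as expected for curves with no common component (the affine F_11-count falls short of the bound because intersections may lie at infinity, over extension fields, or carry multiplicity).


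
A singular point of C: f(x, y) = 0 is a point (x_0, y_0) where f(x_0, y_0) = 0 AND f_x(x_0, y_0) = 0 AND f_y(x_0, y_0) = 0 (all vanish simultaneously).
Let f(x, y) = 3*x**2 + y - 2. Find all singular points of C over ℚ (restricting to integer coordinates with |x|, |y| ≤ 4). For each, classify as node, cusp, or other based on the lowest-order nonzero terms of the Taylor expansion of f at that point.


No singular points in the scanned grid; C is smooth there.

Compute partial derivatives:
  f_x = 6*x.
  f_y = 1.
f_y = 1 is a nonzero constant, so f_y never vanishes: no point (x, y) can satisfy f = f_x = f_y = 0. In particular no (x, y) ∈ {−4, ..., 4}² is singular; the curve is smooth.


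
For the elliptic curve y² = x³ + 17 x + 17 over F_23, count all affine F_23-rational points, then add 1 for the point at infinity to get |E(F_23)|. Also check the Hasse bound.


Affine points = {(1, 9), (1, 14), (2, 6), (2, 17), (3, 7), (3, 16), (6, 6), (6, 17), (9, 5), (9, 18), (14, 3), (14, 20), (15, 6), (15, 17), (19, 0), (20, 10), (20, 13)}; affine count = 17; |E(F_23)| = 18.

Discriminant check: Δ ∝ 4a³ + 27b² = 4·17³ + 27·17² = 4·4913 + 27·289 ≡ 16 (mod 23). Nonzero ⇒ E is nonsingular.
For each x ∈ F_23, compute rhs = x³ + 17·x + 17 mod 23, then count y ∈ F_23 with y² ≡ rhs.
  x = 0: rhs = 17, matching y values: none (0 points).
  x = 1: rhs = 12, matching y values: 9, 14 (2 points).
  x = 2: rhs = 13, matching y values: 6, 17 (2 points).
  x = 3: rhs = 3, matching y values: 7, 16 (2 points).
  x = 4: rhs = 11, matching y values: none (0 points).
  x = 5: rhs = 20, matching y values: none (0 points).
  x = 6: rhs = 13, matching y values: 6, 17 (2 points).
  x = 7: rhs = 19, matching y values: none (0 points).
  x = 8: rhs = 21, matching y values: none (0 points).
  x = 9: rhs = 2, matching y values: 5, 18 (2 points).
  x = 10: rhs = 14, matching y values: none (0 points).
  x = 11: rhs = 17, matching y values: none (0 points).
  x = 12: rhs = 17, matching y values: none (0 points).
  x = 13: rhs = 20, matching y values: none (0 points).
  x = 14: rhs = 9, matching y values: 3, 20 (2 points).
  x = 15: rhs = 13, matching y values: 6, 17 (2 points).
  x = 16: rhs = 15, matching y values: none (0 points).
  x = 17: rhs = 21, matching y values: none (0 points).
  x = 18: rhs = 14, matching y values: none (0 points).
  x = 19: rhs = 0, matching y values: 0 (1 points).
  x = 20: rhs = 8, matching y values: 10, 13 (2 points).
  x = 21: rhs = 21, matching y values: none (0 points).
  x = 22: rhs = 22, matching y values: none (0 points).
Total affine count: 17.
Full point count |E(F_23)| = 17 + 1 = 18.
Hasse bound: |18 − (23+1)| = |-6| = 6 ≤ 2√23 ≈ 9.5917 ✓.


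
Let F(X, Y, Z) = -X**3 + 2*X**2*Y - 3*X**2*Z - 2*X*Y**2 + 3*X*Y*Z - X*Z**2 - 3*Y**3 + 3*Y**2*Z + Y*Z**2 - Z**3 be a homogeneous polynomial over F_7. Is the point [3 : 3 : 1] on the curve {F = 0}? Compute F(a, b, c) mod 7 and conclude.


F(3,3,1) ≡ 2 (mod 7); P is NOT on the curve.

Evaluate F(3, 3, 1) term-by-term (mod 7).
  -X**3 ↦ -1·27·1·1 = -27
  2*X**2*Y ↦ 2·9·3·1 = 54
  -3*X**2*Z ↦ -3·9·1·1 = -27
  -2*X*Y**2 ↦ -2·3·9·1 = -54
  3*X*Y*Z ↦ 3·3·3·1 = 27
  -X*Z**2 ↦ -1·3·1·1 = -3
  -3*Y**3 ↦ -3·1·27·1 = -81
  3*Y**2*Z ↦ 3·1·9·1 = 27
  Y*Z**2 ↦ 1·1·3·1 = 3
  -Z**3 ↦ -1·1·1·1 = -1
Sum: F(3, 3, 1) = (-27) + (54) + (-27) + (-54) + (27) + (-3) + (-81) + (27) + (3) + (-1) = -82.
Reducing mod 7: -82 ≡ 2 (mod 7).
Since F(a, b, c) ≡ 2 ≠ 0 (mod 7), P does NOT lie on the curve.


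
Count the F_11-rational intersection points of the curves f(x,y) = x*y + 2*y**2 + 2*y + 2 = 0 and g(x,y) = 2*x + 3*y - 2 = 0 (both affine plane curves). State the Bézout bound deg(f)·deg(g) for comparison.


Common zeros: {(5, 1), (6, 4)}; count = 2; Bézout bound = 2.

deg(f) = 2, deg(g) = 1, so Bézout bound = 2.
Scan x ∈ F_11. For each x, list the y ∈ F_11 with f(x, y) ≡ 0 and those with g(x, y) ≡ 0 (mod 11); the common zeros in that column are the intersection.
  x = 0: f ≡ 0 at y ∈ ∅; g ≡ 0 at y ∈ {8}; common: ∅.
  x = 1: f ≡ 0 at y ∈ {7, 8}; g ≡ 0 at y ∈ {0}; common: ∅.
  x = 2: f ≡ 0 at y ∈ {10}; g ≡ 0 at y ∈ {3}; common: ∅.
  x = 3: f ≡ 0 at y ∈ {5, 9}; g ≡ 0 at y ∈ {6}; common: ∅.
  x = 4: f ≡ 0 at y ∈ {2, 6}; g ≡ 0 at y ∈ {9}; common: ∅.
  x = 5: f ≡ 0 at y ∈ {1}; g ≡ 0 at y ∈ {1}; common: {1}.
  x = 6: f ≡ 0 at y ∈ {3, 4}; g ≡ 0 at y ∈ {4}; common: {4}.
  x = 7: f ≡ 0 at y ∈ ∅; g ≡ 0 at y ∈ {7}; common: ∅.
  x = 8: f ≡ 0 at y ∈ ∅; g ≡ 0 at y ∈ {10}; common: ∅.
  x = 9: f ≡ 0 at y ∈ ∅; g ≡ 0 at y ∈ {2}; common: ∅.
  x = 10: f ≡ 0 at y ∈ ∅; g ≡ 0 at y ∈ {5}; common: ∅.
Collecting: common zeros = {(5, 1), (6, 4)}, so the count is 2.
Comparison with the Bézout bound: 2 ≤ 2 = deg(f)·deg(g), as expected for curves with no common component (the bound is attained).


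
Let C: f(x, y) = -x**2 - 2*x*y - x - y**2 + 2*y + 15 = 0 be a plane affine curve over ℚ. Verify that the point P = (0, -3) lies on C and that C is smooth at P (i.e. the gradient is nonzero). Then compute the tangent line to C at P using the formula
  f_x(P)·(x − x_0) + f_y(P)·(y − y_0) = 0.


Tangent line at P: 5*x + 8*y + 24 = 0.

Step 1: f(0, -3) = 0, so P lies on C.
Step 2: partial derivatives
  f_x(x, y) = -2*x - 2*y - 1, f_y(x, y) = -2*x - 2*y + 2.
  f_x(P) = 5, f_y(P) = 8 (gradient nonzero, so P is smooth).
Step 3: tangent line at P: 5·(x − 0) + 8·(y − -3) = 0.
Expanding: 5*x + 8*y + 24 = 0.


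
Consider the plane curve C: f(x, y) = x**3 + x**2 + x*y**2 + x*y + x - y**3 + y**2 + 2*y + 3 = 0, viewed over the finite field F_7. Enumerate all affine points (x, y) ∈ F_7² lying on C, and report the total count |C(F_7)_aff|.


Affine F_7-points: {(1, 4), (3, 0), (3, 5), (3, 6)}; count = 4.

For each of the 49 pairs (x, y) ∈ F_7², evaluate f(x, y) mod 7. Record the zeros.
  x = 0: [0↦3, 1↦5, 2↦3, 3↦5, 4↦5, 5↦4, 6↦3]  zeros at y ∈ ∅
  x = 1: [0↦6, 1↦3, 2↦5, 3↦6, 4↦0, 5↦2, 6↦6]  zeros at y ∈ {4}
  x = 2: [0↦3, 1↦2, 2↦1, 3↦1, 4↦3, 5↦1, 6↦3]  zeros at y ∈ ∅
  x = 3: [0↦0, 1↦1, 2↦4, 3↦3, 4↦6, 5↦0, 6↦0]  zeros at y ∈ {0, 5, 6}
  x = 4: [0↦3, 1↦6, 2↦6, 3↦4, 4↦1, 5↦5, 6↦3]  zeros at y ∈ ∅
  x = 5: [0↦4, 1↦2, 2↦6, 3↦3, 4↦1, 5↦1, 6↦4]  zeros at y ∈ ∅
  x = 6: [0↦2, 1↦2, 2↦3, 3↦6, 4↦5, 5↦1, 6↦2]  zeros at y ∈ ∅
Collecting zeros: affine points = {(1, 4), (3, 0), (3, 5), (3, 6)}.
Total count |C(F_7)_aff| = 4.


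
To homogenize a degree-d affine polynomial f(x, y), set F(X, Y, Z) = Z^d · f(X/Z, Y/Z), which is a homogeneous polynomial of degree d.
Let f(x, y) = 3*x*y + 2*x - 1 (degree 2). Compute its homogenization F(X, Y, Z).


F(X, Y, Z) = 3*X*Y + 2*X*Z - Z**2

deg(f) = 2.
Substitute x = X/Z, y = Y/Z into f, then multiply by Z^2.
  monomial 3·x^1·y^1 ↦ 3·X^1·Y^1·Z^0.
  monomial 2·x^1·y^0 ↦ 2·X^1·Y^0·Z^1.
  monomial -1·x^0·y^0 ↦ -1·X^0·Y^0·Z^2.
Collecting: F(X, Y, Z) = 3*X*Y + 2*X*Z - Z**2.


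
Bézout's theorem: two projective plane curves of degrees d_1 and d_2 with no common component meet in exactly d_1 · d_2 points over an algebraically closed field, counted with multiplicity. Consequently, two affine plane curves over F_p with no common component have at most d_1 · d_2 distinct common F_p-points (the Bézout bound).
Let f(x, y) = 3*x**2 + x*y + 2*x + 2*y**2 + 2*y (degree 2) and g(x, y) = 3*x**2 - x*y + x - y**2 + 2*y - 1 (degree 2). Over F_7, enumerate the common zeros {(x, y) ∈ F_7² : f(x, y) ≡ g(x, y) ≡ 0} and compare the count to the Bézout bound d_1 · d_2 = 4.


Common zeros: ∅; count = 0; Bézout bound = 4.

deg(f) = 2, deg(g) = 2, so Bézout bound = 4.
Scan x ∈ F_7. For each x, list the y ∈ F_7 with f(x, y) ≡ 0 and those with g(x, y) ≡ 0 (mod 7); the common zeros in that column are the intersection.
  x = 0: f ≡ 0 at y ∈ {0, 6}; g ≡ 0 at y ∈ {1}; common: ∅.
  x = 1: f ≡ 0 at y ∈ {4, 5}; g ≡ 0 at y ∈ ∅; common: ∅.
  x = 2: f ≡ 0 at y ∈ {6}; g ≡ 0 at y ∈ ∅; common: ∅.
  x = 3: f ≡ 0 at y ∈ ∅; g ≡ 0 at y ∈ ∅; common: ∅.
  x = 4: f ≡ 0 at y ∈ {0, 4}; g ≡ 0 at y ∈ ∅; common: ∅.
  x = 5: f ≡ 0 at y ∈ ∅; g ≡ 0 at y ∈ ∅; common: ∅.
  x = 6: f ≡ 0 at y ∈ {5}; g ≡ 0 at y ∈ ∅; common: ∅.
Collecting: common zeros = ∅, so the count is 0.
Comparison with the Bézout bound: 0 ≤ 4 = deg(f)·deg(g), as expected for curves with no common component (the affine F_7-count falls short of the bound because intersections may lie at infinity, over extension fields, or carry multiplicity).


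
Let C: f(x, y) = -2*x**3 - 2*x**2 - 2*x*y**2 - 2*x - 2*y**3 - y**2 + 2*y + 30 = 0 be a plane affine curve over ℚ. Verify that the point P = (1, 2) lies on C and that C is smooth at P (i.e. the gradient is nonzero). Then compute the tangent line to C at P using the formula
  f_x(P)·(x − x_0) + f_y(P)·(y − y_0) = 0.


Tangent line at P: -20*x - 34*y + 88 = 0.

Step 1: f(1, 2) = 0, so P lies on C.
Step 2: partial derivatives
  f_x(x, y) = -6*x**2 - 4*x - 2*y**2 - 2, f_y(x, y) = -4*x*y - 6*y**2 - 2*y + 2.
  f_x(P) = -20, f_y(P) = -34 (gradient nonzero, so P is smooth).
Step 3: tangent line at P: -20·(x − 1) + -34·(y − 2) = 0.
Expanding: -20*x - 34*y + 88 = 0.


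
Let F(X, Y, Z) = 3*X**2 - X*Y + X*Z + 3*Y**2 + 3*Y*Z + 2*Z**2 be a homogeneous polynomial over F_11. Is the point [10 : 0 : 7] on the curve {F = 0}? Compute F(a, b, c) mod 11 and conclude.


F(10,0,7) ≡ 6 (mod 11); P is NOT on the curve.

Evaluate F(10, 0, 7) term-by-term (mod 11).
  3*X**2 ↦ 3·100·1·1 = 300
  -X*Y ↦ -1·10·0·1 = 0
  X*Z ↦ 1·10·1·7 = 70
  3*Y**2 ↦ 3·1·0·1 = 0
  3*Y*Z ↦ 3·1·0·7 = 0
  2*Z**2 ↦ 2·1·1·49 = 98
Sum: F(10, 0, 7) = (300) + (0) + (70) + (0) + (0) + (98) = 468.
Reducing mod 11: 468 ≡ 6 (mod 11).
Since F(a, b, c) ≡ 6 ≠ 0 (mod 11), P does NOT lie on the curve.


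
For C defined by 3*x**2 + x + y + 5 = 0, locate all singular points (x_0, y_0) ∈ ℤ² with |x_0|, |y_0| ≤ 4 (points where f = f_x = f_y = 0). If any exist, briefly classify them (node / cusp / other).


No singular points in the scanned grid; C is smooth there.

Compute partial derivatives:
  f_x = 6*x + 1.
  f_y = 1.
f_y = 1 is a nonzero constant, so f_y never vanishes: no point (x, y) can satisfy f = f_x = f_y = 0. In particular no (x, y) ∈ {−4, ..., 4}² is singular; the curve is smooth.


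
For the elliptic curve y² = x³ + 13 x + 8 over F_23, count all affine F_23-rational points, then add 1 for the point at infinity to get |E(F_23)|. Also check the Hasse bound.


Affine points = {(0, 10), (0, 13), (4, 3), (4, 20), (6, 7), (6, 16), (8, 7), (8, 16), (9, 7), (9, 16), (12, 11), (12, 12), (14, 6), (14, 17), (15, 6), (15, 17), (17, 6), (17, 17), (18, 5), (18, 18)}; affine count = 20; |E(F_23)| = 21.

Discriminant check: Δ ∝ 4a³ + 27b² = 4·13³ + 27·8² = 4·2197 + 27·64 ≡ 5 (mod 23). Nonzero ⇒ E is nonsingular.
For each x ∈ F_23, compute rhs = x³ + 13·x + 8 mod 23, then count y ∈ F_23 with y² ≡ rhs.
  x = 0: rhs = 8, matching y values: 10, 13 (2 points).
  x = 1: rhs = 22, matching y values: none (0 points).
  x = 2: rhs = 19, matching y values: none (0 points).
  x = 3: rhs = 5, matching y values: none (0 points).
  x = 4: rhs = 9, matching y values: 3, 20 (2 points).
  x = 5: rhs = 14, matching y values: none (0 points).
  x = 6: rhs = 3, matching y values: 7, 16 (2 points).
  x = 7: rhs = 5, matching y values: none (0 points).
  x = 8: rhs = 3, matching y values: 7, 16 (2 points).
  x = 9: rhs = 3, matching y values: 7, 16 (2 points).
  x = 10: rhs = 11, matching y values: none (0 points).
  x = 11: rhs = 10, matching y values: none (0 points).
  x = 12: rhs = 6, matching y values: 11, 12 (2 points).
  x = 13: rhs = 5, matching y values: none (0 points).
  x = 14: rhs = 13, matching y values: 6, 17 (2 points).
  x = 15: rhs = 13, matching y values: 6, 17 (2 points).
  x = 16: rhs = 11, matching y values: none (0 points).
  x = 17: rhs = 13, matching y values: 6, 17 (2 points).
  x = 18: rhs = 2, matching y values: 5, 18 (2 points).
  x = 19: rhs = 7, matching y values: none (0 points).
  x = 20: rhs = 11, matching y values: none (0 points).
  x = 21: rhs = 20, matching y values: none (0 points).
  x = 22: rhs = 17, matching y values: none (0 points).
Total affine count: 20.
Full point count |E(F_23)| = 20 + 1 = 21.
Hasse bound: |21 − (23+1)| = |-3| = 3 ≤ 2√23 ≈ 9.5917 ✓.


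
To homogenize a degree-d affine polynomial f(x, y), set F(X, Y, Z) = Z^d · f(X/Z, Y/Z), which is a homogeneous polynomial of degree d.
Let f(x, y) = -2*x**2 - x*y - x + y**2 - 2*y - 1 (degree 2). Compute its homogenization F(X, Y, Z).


F(X, Y, Z) = -2*X**2 - X*Y - X*Z + Y**2 - 2*Y*Z - Z**2

deg(f) = 2.
Substitute x = X/Z, y = Y/Z into f, then multiply by Z^2.
  monomial -2·x^2·y^0 ↦ -2·X^2·Y^0·Z^0.
  monomial -1·x^1·y^1 ↦ -1·X^1·Y^1·Z^0.
  monomial -1·x^1·y^0 ↦ -1·X^1·Y^0·Z^1.
  monomial 1·x^0·y^2 ↦ 1·X^0·Y^2·Z^0.
  monomial -2·x^0·y^1 ↦ -2·X^0·Y^1·Z^1.
  monomial -1·x^0·y^0 ↦ -1·X^0·Y^0·Z^2.
Collecting: F(X, Y, Z) = -2*X**2 - X*Y - X*Z + Y**2 - 2*Y*Z - Z**2.


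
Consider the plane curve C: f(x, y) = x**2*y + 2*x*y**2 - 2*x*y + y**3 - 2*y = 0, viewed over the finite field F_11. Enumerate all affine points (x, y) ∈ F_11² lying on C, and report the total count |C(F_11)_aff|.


Affine F_11-points: {(0, 0), (1, 0), (1, 1), (1, 8), (2, 0), (3, 0), (4, 0), (5, 0), (5, 5), (5, 7), (6, 0), (6, 10), (7, 0), (7, 8), (8, 0), (9, 0), (9, 5), (9, 10), (10, 0), (10, 1)}; count = 20.

For each of the 121 pairs (x, y) ∈ F_11², evaluate f(x, y) mod 11. Record the zeros.
  x = 0: [0↦0, 1↦10, 2↦4, 3↦10, 4↦1, 5↦5, 6↦6, 7↦10, 8↦1, 9↦7, 10↦1]  zeros at y ∈ {0}
  x = 1: [0↦0, 1↦0, 2↦10, 3↦3, 4↦7, 5↦6, 6↦6, 7↦2, 8↦0, 9↦6, 10↦4]  zeros at y ∈ {0, 1, 8}
  x = 2: [0↦0, 1↦3, 2↦9, 3↦2, 4↦10, 5↦6, 6↦7, 7↦8, 8↦4, 9↦1, 10↦5]  zeros at y ∈ {0}
  x = 3: [0↦0, 1↦8, 2↦1, 3↦7, 4↦10, 5↦5, 6↦9, 7↦6, 8↦2, 9↦3, 10↦4]  zeros at y ∈ {0}
  x = 4: [0↦0, 1↦4, 2↦8, 3↦7, 4↦7, 5↦3, 6↦1, 7↦7, 8↦5, 9↦1, 10↦1]  zeros at y ∈ {0}
  x = 5: [0↦0, 1↦2, 2↦8, 3↦2, 4↦1, 5↦0, 6↦5, 7↦0, 8↦2, 9↦6, 10↦7]  zeros at y ∈ {0, 5, 7}
  x = 6: [0↦0, 1↦2, 2↦1, 3↦3, 4↦3, 5↦7, 6↦10, 7↦7, 8↦4, 9↦7, 10↦0]  zeros at y ∈ {0, 10}
  x = 7: [0↦0, 1↦4, 2↦9, 3↦10, 4↦2, 5↦2, 6↦5, 7↦6, 8↦0, 9↦4, 10↦2]  zeros at y ∈ {0, 8}
  x = 8: [0↦0, 1↦8, 2↦10, 3↦1, 4↦9, 5↦7, 6↦1, 7↦8, 8↦1, 9↦8, 10↦2]  zeros at y ∈ {0}
  x = 9: [0↦0, 1↦3, 2↦4, 3↦9, 4↦2, 5↦0, 6↦9, 7↦2, 8↦7, 9↦8, 10↦0]  zeros at y ∈ {0, 5, 10}
  x = 10: [0↦0, 1↦0, 2↦2, 3↦1, 4↦3, 5↦3, 6↦7, 7↦10, 8↦7, 9↦4, 10↦7]  zeros at y ∈ {0, 1}
Collecting zeros: affine points = {(0, 0), (1, 0), (1, 1), (1, 8), (2, 0), (3, 0), (4, 0), (5, 0), (5, 5), (5, 7), (6, 0), (6, 10), (7, 0), (7, 8), (8, 0), (9, 0), (9, 5), (9, 10), (10, 0), (10, 1)}.
Total count |C(F_11)_aff| = 20.


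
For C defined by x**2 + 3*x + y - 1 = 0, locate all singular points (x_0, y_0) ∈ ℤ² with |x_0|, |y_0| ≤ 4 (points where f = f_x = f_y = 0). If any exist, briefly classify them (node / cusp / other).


No singular points in the scanned grid; C is smooth there.

Compute partial derivatives:
  f_x = 2*x + 3.
  f_y = 1.
f_y = 1 is a nonzero constant, so f_y never vanishes: no point (x, y) can satisfy f = f_x = f_y = 0. In particular no (x, y) ∈ {−4, ..., 4}² is singular; the curve is smooth.


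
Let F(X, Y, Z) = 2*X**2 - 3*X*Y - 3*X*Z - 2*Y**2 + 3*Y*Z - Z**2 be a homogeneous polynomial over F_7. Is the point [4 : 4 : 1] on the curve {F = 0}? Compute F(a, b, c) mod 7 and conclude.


F(4,4,1) ≡ 0 (mod 7); P is on the curve.

Evaluate F(4, 4, 1) term-by-term (mod 7).
  2*X**2 ↦ 2·16·1·1 = 32
  -3*X*Y ↦ -3·4·4·1 = -48
  -3*X*Z ↦ -3·4·1·1 = -12
  -2*Y**2 ↦ -2·1·16·1 = -32
  3*Y*Z ↦ 3·1·4·1 = 12
  -Z**2 ↦ -1·1·1·1 = -1
Sum: F(4, 4, 1) = (32) + (-48) + (-12) + (-32) + (12) + (-1) = -49.
Reducing mod 7: -49 ≡ 0 (mod 7).
Since F(a, b, c) ≡ 0 (mod 7), P lies on the curve.


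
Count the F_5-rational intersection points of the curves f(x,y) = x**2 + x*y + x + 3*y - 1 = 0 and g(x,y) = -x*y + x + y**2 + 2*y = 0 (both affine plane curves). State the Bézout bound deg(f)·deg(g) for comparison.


Common zeros: {(3, 4)}; count = 1; Bézout bound = 4.

deg(f) = 2, deg(g) = 2, so Bézout bound = 4.
Scan x ∈ F_5. For each x, list the y ∈ F_5 with f(x, y) ≡ 0 and those with g(x, y) ≡ 0 (mod 5); the common zeros in that column are the intersection.
  x = 0: f ≡ 0 at y ∈ {2}; g ≡ 0 at y ∈ {0, 3}; common: ∅.
  x = 1: f ≡ 0 at y ∈ {1}; g ≡ 0 at y ∈ ∅; common: ∅.
  x = 2: f ≡ 0 at y ∈ {0, 1, 2, 3, 4}; g ≡ 0 at y ∈ ∅; common: ∅.
  x = 3: f ≡ 0 at y ∈ {4}; g ≡ 0 at y ∈ {2, 4}; common: {4}.
  x = 4: f ≡ 0 at y ∈ {3}; g ≡ 0 at y ∈ ∅; common: ∅.
Collecting: common zeros = {(3, 4)}, so the count is 1.
Comparison with the Bézout bound: 1 ≤ 4 = deg(f)·deg(g), as expected for curves with no common component (the affine F_5-count falls short of the bound because intersections may lie at infinity, over extension fields, or carry multiplicity).


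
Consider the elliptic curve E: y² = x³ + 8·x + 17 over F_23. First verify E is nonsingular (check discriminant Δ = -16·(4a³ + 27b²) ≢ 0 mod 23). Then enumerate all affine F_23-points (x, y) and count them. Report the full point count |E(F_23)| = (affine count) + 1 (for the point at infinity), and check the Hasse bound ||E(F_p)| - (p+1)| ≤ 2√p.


Affine points = {(1, 7), (1, 16), (2, 8), (2, 15), (7, 5), (7, 18), (8, 8), (8, 15), (9, 6), (9, 17), (10, 4), (10, 19), (12, 1), (12, 22), (13, 8), (13, 15), (15, 4), (15, 19), (16, 3), (16, 20), (17, 11), (17, 12), (18, 6), (18, 17), (19, 6), (19, 17), (20, 9), (20, 14), (21, 4), (21, 19), (22, 10), (22, 13)}; affine count = 32; |E(F_23)| = 33.

Discriminant check: Δ ∝ 4a³ + 27b² = 4·8³ + 27·17² = 4·512 + 27·289 ≡ 7 (mod 23). Nonzero ⇒ E is nonsingular.
For each x ∈ F_23, compute rhs = x³ + 8·x + 17 mod 23, then count y ∈ F_23 with y² ≡ rhs.
  x = 0: rhs = 17, matching y values: none (0 points).
  x = 1: rhs = 3, matching y values: 7, 16 (2 points).
  x = 2: rhs = 18, matching y values: 8, 15 (2 points).
  x = 3: rhs = 22, matching y values: none (0 points).
  x = 4: rhs = 21, matching y values: none (0 points).
  x = 5: rhs = 21, matching y values: none (0 points).
  x = 6: rhs = 5, matching y values: none (0 points).
  x = 7: rhs = 2, matching y values: 5, 18 (2 points).
  x = 8: rhs = 18, matching y values: 8, 15 (2 points).
  x = 9: rhs = 13, matching y values: 6, 17 (2 points).
  x = 10: rhs = 16, matching y values: 4, 19 (2 points).
  x = 11: rhs = 10, matching y values: none (0 points).
  x = 12: rhs = 1, matching y values: 1, 22 (2 points).
  x = 13: rhs = 18, matching y values: 8, 15 (2 points).
  x = 14: rhs = 21, matching y values: none (0 points).
  x = 15: rhs = 16, matching y values: 4, 19 (2 points).
  x = 16: rhs = 9, matching y values: 3, 20 (2 points).
  x = 17: rhs = 6, matching y values: 11, 12 (2 points).
  x = 18: rhs = 13, matching y values: 6, 17 (2 points).
  x = 19: rhs = 13, matching y values: 6, 17 (2 points).
  x = 20: rhs = 12, matching y values: 9, 14 (2 points).
  x = 21: rhs = 16, matching y values: 4, 19 (2 points).
  x = 22: rhs = 8, matching y values: 10, 13 (2 points).
Total affine count: 32.
Full point count |E(F_23)| = 32 + 1 = 33.
Hasse bound: |33 − (23+1)| = |9| = 9 ≤ 2√23 ≈ 9.5917 ✓.


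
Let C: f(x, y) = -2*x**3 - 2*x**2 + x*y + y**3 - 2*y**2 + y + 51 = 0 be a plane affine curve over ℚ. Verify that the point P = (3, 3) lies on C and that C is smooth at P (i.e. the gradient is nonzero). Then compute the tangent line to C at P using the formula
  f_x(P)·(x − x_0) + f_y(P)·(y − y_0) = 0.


Tangent line at P: -63*x + 19*y + 132 = 0.

Step 1: f(3, 3) = 0, so P lies on C.
Step 2: partial derivatives
  f_x(x, y) = -6*x**2 - 4*x + y, f_y(x, y) = x + 3*y**2 - 4*y + 1.
  f_x(P) = -63, f_y(P) = 19 (gradient nonzero, so P is smooth).
Step 3: tangent line at P: -63·(x − 3) + 19·(y − 3) = 0.
Expanding: -63*x + 19*y + 132 = 0.


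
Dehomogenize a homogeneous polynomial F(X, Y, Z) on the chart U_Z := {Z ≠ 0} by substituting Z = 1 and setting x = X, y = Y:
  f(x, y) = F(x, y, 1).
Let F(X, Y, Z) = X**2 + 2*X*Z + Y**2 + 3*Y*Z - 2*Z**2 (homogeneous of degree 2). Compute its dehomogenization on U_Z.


f(x, y) = x**2 + 2*x + y**2 + 3*y - 2

On U_Z we set Z = 1. Each monomial c·X^i·Y^j·Z^k in F becomes c·x^i·y^j·1^k = c·x^i·y^j.
Substituting Z = 1: F(X, Y, 1) = x**2 + 2*x + y**2 + 3*y - 2.
Note: deg(f) ≤ deg(F) = 2; strict inequality happens when F is divisible by Z (lost terms).


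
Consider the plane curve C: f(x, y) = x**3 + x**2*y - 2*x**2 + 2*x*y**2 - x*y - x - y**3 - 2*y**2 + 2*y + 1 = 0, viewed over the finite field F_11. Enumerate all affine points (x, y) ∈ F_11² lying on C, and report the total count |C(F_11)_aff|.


Affine F_11-points: {(0, 1), (0, 2), (0, 6), (1, 1), (1, 3), (1, 7), (2, 6), (3, 5), (4, 9), (4, 10), (5, 6), (6, 4), (7, 7), (7, 8), (9, 7), (10, 8)}; count = 16.

For each of the 121 pairs (x, y) ∈ F_11², evaluate f(x, y) mod 11. Record the zeros.
  x = 0: [0↦1, 1↦0, 2↦0, 3↦6, 4↦1, 5↦1, 6↦0, 7↦3, 8↦4, 9↦8, 10↦9]  zeros at y ∈ {1, 2, 6}
  x = 1: [0↦10, 1↦0, 2↦6, 3↦0, 4↦9, 5↦5, 6↦4, 7↦0, 8↦9, 9↦3, 10↦9]  zeros at y ∈ {1, 3, 7}
  x = 2: [0↦10, 1↦4, 2↦7, 3↦2, 4↦5, 5↦10, 6↦0, 7↦2, 8↦10, 9↦7, 10↦9]  zeros at y ∈ {6}
  x = 3: [0↦7, 1↦7, 2↦9, 3↦7, 4↦6, 5↦0, 6↦5, 7↦4, 8↦2, 9↦4, 10↦4]  zeros at y ∈ {5}
  x = 4: [0↦7, 1↦4, 2↦7, 3↦10, 4↦7, 5↦3, 6↦3, 7↦1, 8↦2, 9↦0, 10↦0]  zeros at y ∈ {9, 10}
  x = 5: [0↦5, 1↦1, 2↦7, 3↦6, 4↦3, 5↦3, 6↦0, 7↦10, 8↦5, 9↦1, 10↦3]  zeros at y ∈ {6}
  x = 6: [0↦7, 1↦4, 2↦4, 3↦1, 4↦0, 5↦6, 6↦2, 7↦4, 8↦6, 9↦2, 10↦8]  zeros at y ∈ {4}
  x = 7: [0↦8, 1↦8, 2↦4, 3↦1, 4↦4, 5↦7, 6↦4, 7↦0, 8↦0, 9↦9, 10↦10]  zeros at y ∈ {7, 8}
  x = 8: [0↦3, 1↦8, 2↦2, 3↦1, 4↦10, 5↦1, 6↦1, 7↦4, 8↦4, 9↦6, 10↦4]  zeros at y ∈ ∅
  x = 9: [0↦9, 1↦10, 2↦4, 3↦7, 4↦2, 5↦5, 6↦10, 7↦0, 8↦2, 9↦10, 10↦7]  zeros at y ∈ {7}
  x = 10: [0↦10, 1↦9, 2↦5, 3↦3, 4↦8, 5↦3, 6↦4, 7↦5, 8↦0, 9↦5, 10↦3]  zeros at y ∈ {8}
Collecting zeros: affine points = {(0, 1), (0, 2), (0, 6), (1, 1), (1, 3), (1, 7), (2, 6), (3, 5), (4, 9), (4, 10), (5, 6), (6, 4), (7, 7), (7, 8), (9, 7), (10, 8)}.
Total count |C(F_11)_aff| = 16.


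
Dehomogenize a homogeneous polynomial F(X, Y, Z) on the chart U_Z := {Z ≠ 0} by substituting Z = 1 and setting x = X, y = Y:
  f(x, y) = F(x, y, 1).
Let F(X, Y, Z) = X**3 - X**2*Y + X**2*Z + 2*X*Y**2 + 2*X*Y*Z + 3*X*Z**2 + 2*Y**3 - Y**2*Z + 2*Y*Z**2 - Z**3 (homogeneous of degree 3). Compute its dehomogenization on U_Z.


f(x, y) = x**3 - x**2*y + x**2 + 2*x*y**2 + 2*x*y + 3*x + 2*y**3 - y**2 + 2*y - 1

On U_Z we set Z = 1. Each monomial c·X^i·Y^j·Z^k in F becomes c·x^i·y^j·1^k = c·x^i·y^j.
Substituting Z = 1: F(X, Y, 1) = x**3 - x**2*y + x**2 + 2*x*y**2 + 2*x*y + 3*x + 2*y**3 - y**2 + 2*y - 1.
Note: deg(f) ≤ deg(F) = 3; strict inequality happens when F is divisible by Z (lost terms).


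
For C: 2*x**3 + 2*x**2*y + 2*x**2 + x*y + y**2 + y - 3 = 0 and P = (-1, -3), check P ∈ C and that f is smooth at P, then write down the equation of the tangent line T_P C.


Tangent line at P: 11*x - 4*y - 1 = 0.

Step 1: f(-1, -3) = 0, so P lies on C.
Step 2: partial derivatives
  f_x(x, y) = 6*x**2 + 4*x*y + 4*x + y, f_y(x, y) = 2*x**2 + x + 2*y + 1.
  f_x(P) = 11, f_y(P) = -4 (gradient nonzero, so P is smooth).
Step 3: tangent line at P: 11·(x − -1) + -4·(y − -3) = 0.
Expanding: 11*x - 4*y - 1 = 0.


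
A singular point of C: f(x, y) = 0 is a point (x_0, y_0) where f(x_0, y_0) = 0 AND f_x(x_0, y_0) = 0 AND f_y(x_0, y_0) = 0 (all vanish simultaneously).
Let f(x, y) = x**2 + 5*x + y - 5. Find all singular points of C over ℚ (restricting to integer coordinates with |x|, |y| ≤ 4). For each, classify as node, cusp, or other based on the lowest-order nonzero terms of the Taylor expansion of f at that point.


No singular points in the scanned grid; C is smooth there.

Compute partial derivatives:
  f_x = 2*x + 5.
  f_y = 1.
f_y = 1 is a nonzero constant, so f_y never vanishes: no point (x, y) can satisfy f = f_x = f_y = 0. In particular no (x, y) ∈ {−4, ..., 4}² is singular; the curve is smooth.


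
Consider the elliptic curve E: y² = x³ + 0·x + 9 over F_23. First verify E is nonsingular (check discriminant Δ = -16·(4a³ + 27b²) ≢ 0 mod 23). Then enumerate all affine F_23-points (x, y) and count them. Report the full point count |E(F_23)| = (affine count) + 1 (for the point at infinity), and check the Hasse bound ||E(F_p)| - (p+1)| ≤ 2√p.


Affine points = {(0, 3), (0, 20), (3, 6), (3, 17), (4, 2), (4, 21), (6, 8), (6, 15), (9, 5), (9, 18), (11, 11), (11, 12), (12, 9), (12, 14), (14, 4), (14, 19), (15, 7), (15, 16), (17, 0), (21, 1), (21, 22), (22, 10), (22, 13)}; affine count = 23; |E(F_23)| = 24.

Discriminant check: Δ ∝ 4a³ + 27b² = 4·0³ + 27·9² = 4·0 + 27·81 ≡ 2 (mod 23). Nonzero ⇒ E is nonsingular.
For each x ∈ F_23, compute rhs = x³ + 0·x + 9 mod 23, then count y ∈ F_23 with y² ≡ rhs.
  x = 0: rhs = 9, matching y values: 3, 20 (2 points).
  x = 1: rhs = 10, matching y values: none (0 points).
  x = 2: rhs = 17, matching y values: none (0 points).
  x = 3: rhs = 13, matching y values: 6, 17 (2 points).
  x = 4: rhs = 4, matching y values: 2, 21 (2 points).
  x = 5: rhs = 19, matching y values: none (0 points).
  x = 6: rhs = 18, matching y values: 8, 15 (2 points).
  x = 7: rhs = 7, matching y values: none (0 points).
  x = 8: rhs = 15, matching y values: none (0 points).
  x = 9: rhs = 2, matching y values: 5, 18 (2 points).
  x = 10: rhs = 20, matching y values: none (0 points).
  x = 11: rhs = 6, matching y values: 11, 12 (2 points).
  x = 12: rhs = 12, matching y values: 9, 14 (2 points).
  x = 13: rhs = 21, matching y values: none (0 points).
  x = 14: rhs = 16, matching y values: 4, 19 (2 points).
  x = 15: rhs = 3, matching y values: 7, 16 (2 points).
  x = 16: rhs = 11, matching y values: none (0 points).
  x = 17: rhs = 0, matching y values: 0 (1 points).
  x = 18: rhs = 22, matching y values: none (0 points).
  x = 19: rhs = 14, matching y values: none (0 points).
  x = 20: rhs = 5, matching y values: none (0 points).
  x = 21: rhs = 1, matching y values: 1, 22 (2 points).
  x = 22: rhs = 8, matching y values: 10, 13 (2 points).
Total affine count: 23.
Full point count |E(F_23)| = 23 + 1 = 24.
Hasse bound: |24 − (23+1)| = |0| = 0 ≤ 2√23 ≈ 9.5917 ✓.
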